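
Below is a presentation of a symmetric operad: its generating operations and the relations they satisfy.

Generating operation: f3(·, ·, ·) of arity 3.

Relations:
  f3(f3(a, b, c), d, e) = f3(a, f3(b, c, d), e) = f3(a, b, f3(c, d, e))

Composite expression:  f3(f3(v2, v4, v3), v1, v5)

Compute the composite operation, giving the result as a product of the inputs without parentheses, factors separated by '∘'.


v2 ∘ v4 ∘ v3 ∘ v1 ∘ v5


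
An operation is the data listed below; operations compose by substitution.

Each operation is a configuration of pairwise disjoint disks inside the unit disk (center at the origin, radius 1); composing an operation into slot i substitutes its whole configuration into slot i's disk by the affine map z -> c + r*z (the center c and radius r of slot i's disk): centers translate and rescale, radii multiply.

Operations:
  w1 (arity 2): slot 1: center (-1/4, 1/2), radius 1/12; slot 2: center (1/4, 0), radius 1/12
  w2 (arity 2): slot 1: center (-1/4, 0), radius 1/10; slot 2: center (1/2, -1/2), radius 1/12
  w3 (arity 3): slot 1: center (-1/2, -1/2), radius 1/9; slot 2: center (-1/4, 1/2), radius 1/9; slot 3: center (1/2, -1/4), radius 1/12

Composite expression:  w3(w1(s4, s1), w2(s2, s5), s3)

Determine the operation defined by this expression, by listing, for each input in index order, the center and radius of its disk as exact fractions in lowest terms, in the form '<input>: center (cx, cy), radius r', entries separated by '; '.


s1: center (-17/36, -1/2), radius 1/108; s2: center (-5/18, 1/2), radius 1/90; s3: center (1/2, -1/4), radius 1/12; s4: center (-19/36, -4/9), radius 1/108; s5: center (-7/36, 4/9), radius 1/108

Below w3, radii multiply path by path; the s-disk centers shift.
s4 passes through 2 substitutions, ending at center (-19/36, -4/9), radius 1/108
s1 passes through 2 substitutions, ending at center (-17/36, -1/2), radius 1/108
s2 passes through 2 substitutions, ending at center (-5/18, 1/2), radius 1/90
s5 passes through 2 substitutions, ending at center (-7/36, 4/9), radius 1/108
s3 passes through 1 substitution, ending at center (1/2, -1/4), radius 1/12


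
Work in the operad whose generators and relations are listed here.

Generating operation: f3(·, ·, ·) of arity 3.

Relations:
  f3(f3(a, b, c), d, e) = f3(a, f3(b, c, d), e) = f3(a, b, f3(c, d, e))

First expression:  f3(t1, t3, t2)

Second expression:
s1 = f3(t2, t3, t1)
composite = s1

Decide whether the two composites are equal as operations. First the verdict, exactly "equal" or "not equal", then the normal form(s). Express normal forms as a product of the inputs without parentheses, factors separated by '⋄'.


not equal; the first gives t1 ⋄ t3 ⋄ t2 and the second t2 ⋄ t3 ⋄ t1

Reducing the first expression gives t1 ⋄ t3 ⋄ t2
Reducing the second expression gives t2 ⋄ t3 ⋄ t1
No match — not equal.


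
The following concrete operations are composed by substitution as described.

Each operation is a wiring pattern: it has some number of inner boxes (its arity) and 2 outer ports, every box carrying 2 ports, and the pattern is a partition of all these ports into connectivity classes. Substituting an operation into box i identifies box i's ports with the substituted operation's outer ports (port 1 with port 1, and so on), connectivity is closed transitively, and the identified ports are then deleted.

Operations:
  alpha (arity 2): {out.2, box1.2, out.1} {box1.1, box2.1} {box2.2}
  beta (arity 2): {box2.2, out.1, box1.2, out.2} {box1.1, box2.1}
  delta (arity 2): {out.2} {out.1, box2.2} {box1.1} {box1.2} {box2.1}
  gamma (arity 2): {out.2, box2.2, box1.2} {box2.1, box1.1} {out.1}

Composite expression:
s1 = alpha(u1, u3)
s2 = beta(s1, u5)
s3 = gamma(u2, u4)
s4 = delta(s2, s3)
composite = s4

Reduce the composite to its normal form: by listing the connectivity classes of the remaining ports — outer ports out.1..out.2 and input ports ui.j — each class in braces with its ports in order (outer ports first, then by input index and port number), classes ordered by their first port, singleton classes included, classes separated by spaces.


{out.1, u2.2, u4.2} {out.2} {u1.1, u3.1} {u1.2, u5.1, u5.2} {u2.1, u4.1} {u3.2}


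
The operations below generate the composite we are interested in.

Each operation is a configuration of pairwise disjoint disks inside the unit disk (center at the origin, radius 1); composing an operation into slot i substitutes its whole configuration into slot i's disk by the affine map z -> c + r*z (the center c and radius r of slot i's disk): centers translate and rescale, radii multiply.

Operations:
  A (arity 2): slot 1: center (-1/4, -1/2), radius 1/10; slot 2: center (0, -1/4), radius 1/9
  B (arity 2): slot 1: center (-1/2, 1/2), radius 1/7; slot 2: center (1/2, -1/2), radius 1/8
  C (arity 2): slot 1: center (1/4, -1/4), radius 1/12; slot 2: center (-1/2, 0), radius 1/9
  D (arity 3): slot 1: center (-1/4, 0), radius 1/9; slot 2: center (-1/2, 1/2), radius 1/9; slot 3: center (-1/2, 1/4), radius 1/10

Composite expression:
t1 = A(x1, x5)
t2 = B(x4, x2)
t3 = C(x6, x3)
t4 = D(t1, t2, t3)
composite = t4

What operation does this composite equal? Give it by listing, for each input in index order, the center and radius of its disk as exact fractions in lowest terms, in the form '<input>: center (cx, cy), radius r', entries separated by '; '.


x1: center (-5/18, -1/18), radius 1/90; x2: center (-4/9, 4/9), radius 1/72; x3: center (-11/20, 1/4), radius 1/90; x4: center (-5/9, 5/9), radius 1/63; x5: center (-1/4, -1/36), radius 1/81; x6: center (-19/40, 9/40), radius 1/120

Nesting under D composes maps z -> c + r*z down each x-path.
x1: after 2 affine steps, its disk has center (-5/18, -1/18), radius 1/90
x5: after 2 affine steps, its disk has center (-1/4, -1/36), radius 1/81
x4: after 2 affine steps, its disk has center (-5/9, 5/9), radius 1/63
x2: after 2 affine steps, its disk has center (-4/9, 4/9), radius 1/72
x6: after 2 affine steps, its disk has center (-19/40, 9/40), radius 1/120
x3: after 2 affine steps, its disk has center (-11/20, 1/4), radius 1/90


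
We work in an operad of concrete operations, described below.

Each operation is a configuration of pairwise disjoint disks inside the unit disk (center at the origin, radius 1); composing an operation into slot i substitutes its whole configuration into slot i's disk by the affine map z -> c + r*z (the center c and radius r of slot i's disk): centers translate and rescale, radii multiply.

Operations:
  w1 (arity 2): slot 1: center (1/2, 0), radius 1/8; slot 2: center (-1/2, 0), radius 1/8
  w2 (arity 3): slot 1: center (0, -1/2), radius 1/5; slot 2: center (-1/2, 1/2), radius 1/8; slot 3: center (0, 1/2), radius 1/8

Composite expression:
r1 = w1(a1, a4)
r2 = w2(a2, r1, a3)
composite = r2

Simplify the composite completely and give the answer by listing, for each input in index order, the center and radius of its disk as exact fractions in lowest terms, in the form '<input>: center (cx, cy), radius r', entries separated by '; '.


a1: center (-7/16, 1/2), radius 1/64; a2: center (0, -1/2), radius 1/5; a3: center (0, 1/2), radius 1/8; a4: center (-9/16, 1/2), radius 1/64

Nesting under w2 composes maps z -> c + r*z down each a-path.
input a2: composing its 1 substitution step yields center (0, -1/2), radius 1/5
input a1: composing its 2 substitution steps yields center (-7/16, 1/2), radius 1/64
input a4: composing its 2 substitution steps yields center (-9/16, 1/2), radius 1/64
input a3: composing its 1 substitution step yields center (0, 1/2), radius 1/8


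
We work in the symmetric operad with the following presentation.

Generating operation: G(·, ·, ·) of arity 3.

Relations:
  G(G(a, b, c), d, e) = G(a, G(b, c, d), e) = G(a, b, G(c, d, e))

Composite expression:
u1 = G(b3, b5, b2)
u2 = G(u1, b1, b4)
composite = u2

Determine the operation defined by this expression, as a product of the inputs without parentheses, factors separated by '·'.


b3 · b5 · b2 · b1 · b4

Every regrouping of G is equal, so read the b-inputs in written order.
G(b3, b5, b2) flattens to b3 · b5 · b2
G(G(b3, b5, b2), b1, b4) flattens to b3 · b5 · b2 · b1 · b4


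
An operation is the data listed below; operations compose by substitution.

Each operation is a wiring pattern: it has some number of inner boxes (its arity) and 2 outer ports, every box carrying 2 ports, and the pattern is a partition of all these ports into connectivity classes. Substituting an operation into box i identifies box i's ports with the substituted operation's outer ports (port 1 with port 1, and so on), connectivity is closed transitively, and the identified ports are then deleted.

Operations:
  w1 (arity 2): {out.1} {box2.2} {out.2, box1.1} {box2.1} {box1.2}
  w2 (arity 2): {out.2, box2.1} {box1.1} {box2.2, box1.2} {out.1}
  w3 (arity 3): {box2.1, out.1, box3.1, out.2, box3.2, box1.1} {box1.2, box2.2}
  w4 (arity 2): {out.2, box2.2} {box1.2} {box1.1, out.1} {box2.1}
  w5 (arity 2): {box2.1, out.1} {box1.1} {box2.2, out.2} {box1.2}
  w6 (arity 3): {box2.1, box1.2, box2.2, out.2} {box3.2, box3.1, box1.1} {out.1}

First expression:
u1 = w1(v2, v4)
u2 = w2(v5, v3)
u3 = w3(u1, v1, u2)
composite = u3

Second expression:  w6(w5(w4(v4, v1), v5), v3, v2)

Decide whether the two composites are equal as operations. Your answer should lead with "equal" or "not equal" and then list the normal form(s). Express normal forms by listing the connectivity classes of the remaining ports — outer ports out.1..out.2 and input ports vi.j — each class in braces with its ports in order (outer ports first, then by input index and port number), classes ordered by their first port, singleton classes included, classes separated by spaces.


not equal: they reduce to {out.1, out.2, v1.1, v3.1} {v1.2, v2.1} {v2.2} {v3.2, v5.2} {v4.1} {v4.2} {v5.1} and {out.1} {out.2, v3.1, v3.2, v5.2} {v1.1} {v1.2} {v2.1, v2.2, v5.1} {v4.1} {v4.2}

Normal form of the first expression: {out.1, out.2, v1.1, v3.1} {v1.2, v2.1} {v2.2} {v3.2, v5.2} {v4.1} {v4.2} {v5.1}
Normal form of the second expression: {out.1} {out.2, v3.1, v3.2, v5.2} {v1.1} {v1.2} {v2.1, v2.2, v5.1} {v4.1} {v4.2}
They disagree, so not equal.


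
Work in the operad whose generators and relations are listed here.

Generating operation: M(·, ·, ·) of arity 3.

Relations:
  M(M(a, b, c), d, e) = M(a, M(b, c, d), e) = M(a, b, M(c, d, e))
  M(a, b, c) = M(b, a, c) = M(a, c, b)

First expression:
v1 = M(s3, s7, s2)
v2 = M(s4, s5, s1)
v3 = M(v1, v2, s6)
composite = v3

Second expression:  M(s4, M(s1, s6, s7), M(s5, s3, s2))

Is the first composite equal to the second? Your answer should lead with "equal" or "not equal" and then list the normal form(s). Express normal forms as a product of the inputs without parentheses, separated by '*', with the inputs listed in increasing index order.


The first expression, normalized: s1 * s2 * s3 * s4 * s5 * s6 * s7
The second expression, normalized: s1 * s2 * s3 * s4 * s5 * s6 * s7
Same normal form: equal.

equal: each reduces to s1 * s2 * s3 * s4 * s5 * s6 * s7


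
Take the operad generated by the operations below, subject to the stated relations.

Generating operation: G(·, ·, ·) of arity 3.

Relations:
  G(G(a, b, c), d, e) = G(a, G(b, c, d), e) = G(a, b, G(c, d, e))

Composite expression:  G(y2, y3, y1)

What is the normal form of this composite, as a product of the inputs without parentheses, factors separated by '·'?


y2 · y3 · y1

Every regrouping of G is equal, so read the y-inputs in written order.
G(y2, y3, y1) unparenthesizes to y2 · y3 · y1


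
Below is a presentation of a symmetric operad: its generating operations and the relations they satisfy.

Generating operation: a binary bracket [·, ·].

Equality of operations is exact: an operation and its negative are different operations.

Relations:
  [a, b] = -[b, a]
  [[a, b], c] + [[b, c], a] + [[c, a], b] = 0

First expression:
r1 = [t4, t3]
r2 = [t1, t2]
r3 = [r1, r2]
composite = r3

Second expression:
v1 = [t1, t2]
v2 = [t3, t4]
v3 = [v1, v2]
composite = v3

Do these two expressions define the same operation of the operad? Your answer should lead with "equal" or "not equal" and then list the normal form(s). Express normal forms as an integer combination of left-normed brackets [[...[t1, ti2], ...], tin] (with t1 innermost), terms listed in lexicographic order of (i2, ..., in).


equal; both compose to [[[t1, t2], t3], t4] - [[[t1, t2], t4], t3]

The first expression reduces to [[[t1, t2], t3], t4] - [[[t1, t2], t4], t3]
The second expression reduces to [[[t1, t2], t3], t4] - [[[t1, t2], t4], t3]
The forms coincide; equal.


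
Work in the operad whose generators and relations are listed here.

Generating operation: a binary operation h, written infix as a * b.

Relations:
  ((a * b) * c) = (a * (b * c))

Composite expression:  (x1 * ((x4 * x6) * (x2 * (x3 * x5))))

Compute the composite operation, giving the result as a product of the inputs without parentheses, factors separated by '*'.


x1 * x4 * x6 * x2 * x3 * x5

The h-tree's shape is irrelevant; the x-reading-order decides.
(x4 * x6) spells out as x4 * x6
(x3 * x5) spells out as x3 * x5
(x2 * (x3 * x5)) spells out as x2 * x3 * x5
((x4 * x6) * (x2 * (x3 * x5))) spells out as x4 * x6 * x2 * x3 * x5
(x1 * ((x4 * x6) * (x2 * (x3 * x5)))) spells out as x1 * x4 * x6 * x2 * x3 * x5


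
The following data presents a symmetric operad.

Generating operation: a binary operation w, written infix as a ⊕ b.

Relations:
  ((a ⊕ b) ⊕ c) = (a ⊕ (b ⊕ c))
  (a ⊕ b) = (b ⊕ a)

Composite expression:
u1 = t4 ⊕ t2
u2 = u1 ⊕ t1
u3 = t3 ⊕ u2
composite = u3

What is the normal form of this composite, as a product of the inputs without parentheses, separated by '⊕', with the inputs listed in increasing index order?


t1 ⊕ t2 ⊕ t3 ⊕ t4

With w associative and commutative, the t-input set is all that matters.
(t4 ⊕ t2) reduces to t4 ⊕ t2
((t4 ⊕ t2) ⊕ t1) reduces to t4 ⊕ t2 ⊕ t1
(t3 ⊕ ((t4 ⊕ t2) ⊕ t1)) reduces to t3 ⊕ t4 ⊕ t2 ⊕ t1
rearranged into index order: t1 ⊕ t2 ⊕ t3 ⊕ t4


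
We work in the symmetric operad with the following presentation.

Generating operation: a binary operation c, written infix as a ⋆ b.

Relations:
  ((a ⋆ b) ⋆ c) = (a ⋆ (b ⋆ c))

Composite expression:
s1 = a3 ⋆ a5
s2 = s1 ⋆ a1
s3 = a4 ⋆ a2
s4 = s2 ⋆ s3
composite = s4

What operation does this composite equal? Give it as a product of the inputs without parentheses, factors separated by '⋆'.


Every regrouping of c is equal, so read the a-inputs in written order.
(a3 ⋆ a5) flattens to a3 ⋆ a5
((a3 ⋆ a5) ⋆ a1) flattens to a3 ⋆ a5 ⋆ a1
(a4 ⋆ a2) flattens to a4 ⋆ a2
(((a3 ⋆ a5) ⋆ a1) ⋆ (a4 ⋆ a2)) flattens to a3 ⋆ a5 ⋆ a1 ⋆ a4 ⋆ a2

a3 ⋆ a5 ⋆ a1 ⋆ a4 ⋆ a2


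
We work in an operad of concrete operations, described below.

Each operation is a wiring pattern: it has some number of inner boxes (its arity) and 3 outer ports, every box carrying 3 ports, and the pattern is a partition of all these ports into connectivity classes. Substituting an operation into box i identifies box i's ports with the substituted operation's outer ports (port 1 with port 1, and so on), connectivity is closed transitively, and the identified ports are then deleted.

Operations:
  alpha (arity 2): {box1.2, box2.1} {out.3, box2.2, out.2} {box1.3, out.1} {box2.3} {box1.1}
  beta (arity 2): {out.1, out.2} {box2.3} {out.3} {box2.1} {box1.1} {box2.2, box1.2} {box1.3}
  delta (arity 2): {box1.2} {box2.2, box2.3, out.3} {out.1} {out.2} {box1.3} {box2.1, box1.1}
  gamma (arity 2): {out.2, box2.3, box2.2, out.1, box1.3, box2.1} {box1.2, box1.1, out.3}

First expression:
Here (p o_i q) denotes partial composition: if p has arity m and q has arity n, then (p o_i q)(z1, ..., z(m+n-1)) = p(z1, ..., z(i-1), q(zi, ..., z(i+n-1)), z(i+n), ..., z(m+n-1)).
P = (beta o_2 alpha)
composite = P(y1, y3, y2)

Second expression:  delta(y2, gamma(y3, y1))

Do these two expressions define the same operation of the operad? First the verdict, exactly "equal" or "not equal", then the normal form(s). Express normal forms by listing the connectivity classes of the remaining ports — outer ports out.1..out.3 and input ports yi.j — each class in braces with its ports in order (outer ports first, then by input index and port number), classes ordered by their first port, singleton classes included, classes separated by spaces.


not equal; the first gives {out.1, out.2} {out.3} {y1.1} {y1.2, y2.2} {y1.3} {y2.1, y3.2} {y2.3} {y3.1} {y3.3} and the second {out.1} {out.2} {out.3, y1.1, y1.2, y1.3, y2.1, y3.1, y3.2, y3.3} {y2.2} {y2.3}

The first expression, normalized: {out.1, out.2} {out.3} {y1.1} {y1.2, y2.2} {y1.3} {y2.1, y3.2} {y2.3} {y3.1} {y3.3}
The second expression, normalized: {out.1} {out.2} {out.3, y1.1, y1.2, y1.3, y2.1, y3.1, y3.2, y3.3} {y2.2} {y2.3}
The forms do not match — not equal.


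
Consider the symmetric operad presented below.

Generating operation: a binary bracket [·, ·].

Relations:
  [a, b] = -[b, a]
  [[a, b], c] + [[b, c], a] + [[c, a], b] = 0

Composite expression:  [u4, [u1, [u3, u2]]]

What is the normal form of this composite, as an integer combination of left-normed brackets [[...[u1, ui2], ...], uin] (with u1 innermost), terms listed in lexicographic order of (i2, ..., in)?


[[[u1, u2], u3], u4] - [[[u1, u3], u2], u4]

In the tensor algebra, words opening u1 carry the u1-anchored form.
Composite bracket: [u4, [u1, [u3, u2]]]
Each bracket splits as ab - ba, giving 8 signed words (2^3 = 8).
Words beginning with u1 determine it all:
  the word u1u2u3u4 carries sign +1 and contributes +[[[u1, u2], u3], u4]
  the word u1u3u2u4 carries sign -1 and contributes -[[[u1, u3], u2], u4]


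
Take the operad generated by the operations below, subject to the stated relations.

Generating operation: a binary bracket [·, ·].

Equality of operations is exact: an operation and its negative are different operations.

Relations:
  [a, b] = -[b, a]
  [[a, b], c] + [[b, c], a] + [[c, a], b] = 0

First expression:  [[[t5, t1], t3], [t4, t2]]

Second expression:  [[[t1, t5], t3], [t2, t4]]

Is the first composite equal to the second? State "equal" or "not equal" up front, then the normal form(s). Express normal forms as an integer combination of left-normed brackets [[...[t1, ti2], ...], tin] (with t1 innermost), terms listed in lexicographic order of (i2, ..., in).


equal: each reduces to [[[[t1, t5], t3], t2], t4] - [[[[t1, t5], t3], t4], t2]

In normal form, the first expression is [[[[t1, t5], t3], t2], t4] - [[[[t1, t5], t3], t4], t2]
In normal form, the second expression is [[[[t1, t5], t3], t2], t4] - [[[[t1, t5], t3], t4], t2]
Identical normal forms: equal.


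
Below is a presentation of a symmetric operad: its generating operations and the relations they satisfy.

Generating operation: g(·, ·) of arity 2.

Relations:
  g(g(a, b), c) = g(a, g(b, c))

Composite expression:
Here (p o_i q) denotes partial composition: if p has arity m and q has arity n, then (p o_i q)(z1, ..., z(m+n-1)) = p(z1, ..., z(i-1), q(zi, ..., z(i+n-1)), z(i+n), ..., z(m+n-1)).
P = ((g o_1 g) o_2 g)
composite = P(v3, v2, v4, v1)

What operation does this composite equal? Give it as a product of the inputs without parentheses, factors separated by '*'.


v3 * v2 * v4 * v1

Associativity of g dissolves the nesting; only the v-input order survives.
g(v2, v4) collapses to v2 * v4
g(v3, g(v2, v4)) collapses to v3 * v2 * v4
g(g(v3, g(v2, v4)), v1) collapses to v3 * v2 * v4 * v1


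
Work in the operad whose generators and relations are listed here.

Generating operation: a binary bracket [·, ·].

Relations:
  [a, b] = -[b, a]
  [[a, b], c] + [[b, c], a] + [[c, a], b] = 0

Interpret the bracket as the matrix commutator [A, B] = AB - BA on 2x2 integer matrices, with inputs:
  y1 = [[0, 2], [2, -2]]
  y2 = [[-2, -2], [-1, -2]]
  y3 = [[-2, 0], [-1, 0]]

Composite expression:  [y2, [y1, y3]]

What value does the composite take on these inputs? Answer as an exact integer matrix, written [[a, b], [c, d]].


[y1, y3] = [[-2, 4], [-2, 2]]
[y2, [y1, y3]] = [[8, -8], [4, -8]]

[[8, -8], [4, -8]]


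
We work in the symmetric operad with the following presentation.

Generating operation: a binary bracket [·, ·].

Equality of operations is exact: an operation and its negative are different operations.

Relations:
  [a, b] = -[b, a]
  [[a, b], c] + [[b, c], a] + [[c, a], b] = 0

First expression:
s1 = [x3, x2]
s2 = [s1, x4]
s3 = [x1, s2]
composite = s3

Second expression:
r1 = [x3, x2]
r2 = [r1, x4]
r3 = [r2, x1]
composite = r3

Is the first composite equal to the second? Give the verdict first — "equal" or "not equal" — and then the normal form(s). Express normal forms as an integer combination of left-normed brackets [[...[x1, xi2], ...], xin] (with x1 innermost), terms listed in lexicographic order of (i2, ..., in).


not equal; first: -[[[x1, x2], x3], x4] + [[[x1, x3], x2], x4] + [[[x1, x4], x2], x3] - [[[x1, x4], x3], x2]; second: [[[x1, x2], x3], x4] - [[[x1, x3], x2], x4] - [[[x1, x4], x2], x3] + [[[x1, x4], x3], x2]

Reducing the first expression gives -[[[x1, x2], x3], x4] + [[[x1, x3], x2], x4] + [[[x1, x4], x2], x3] - [[[x1, x4], x3], x2]
Reducing the second expression gives [[[x1, x2], x3], x4] - [[[x1, x3], x2], x4] - [[[x1, x4], x2], x3] + [[[x1, x4], x3], x2]
Distinct normal forms: not equal.


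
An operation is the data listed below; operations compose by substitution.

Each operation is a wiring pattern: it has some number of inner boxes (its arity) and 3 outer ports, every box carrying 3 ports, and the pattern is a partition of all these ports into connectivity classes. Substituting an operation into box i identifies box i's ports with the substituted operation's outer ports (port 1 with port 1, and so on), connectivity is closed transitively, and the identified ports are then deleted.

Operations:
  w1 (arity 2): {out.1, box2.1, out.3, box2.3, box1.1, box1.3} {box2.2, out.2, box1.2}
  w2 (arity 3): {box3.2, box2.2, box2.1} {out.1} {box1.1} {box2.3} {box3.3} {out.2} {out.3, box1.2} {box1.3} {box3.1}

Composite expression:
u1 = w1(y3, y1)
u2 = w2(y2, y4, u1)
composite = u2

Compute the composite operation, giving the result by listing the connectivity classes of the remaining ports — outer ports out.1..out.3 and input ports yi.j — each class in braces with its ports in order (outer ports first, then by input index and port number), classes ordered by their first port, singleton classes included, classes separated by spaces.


{out.1} {out.2} {out.3, y2.2} {y1.1, y1.3, y3.1, y3.3} {y1.2, y3.2, y4.1, y4.2} {y2.1} {y2.3} {y4.3}

After gluing at w2, chains via deleted ports link the y-ports.
the subtree at w1 composes to {out.1, out.3, y1.1, y1.3, y3.1, y3.3} {out.2, y1.2, y3.2} on (y3, y1); out.j = own outer ports
the subtree at w2 composes to {out.1} {out.2} {out.3, y2.2} {y1.1, y1.3, y3.1, y3.3} {y1.2, y3.2, y4.1, y4.2} {y2.1} {y2.3} {y4.3} on (y2, y4, y3, y1); out.j = own outer ports


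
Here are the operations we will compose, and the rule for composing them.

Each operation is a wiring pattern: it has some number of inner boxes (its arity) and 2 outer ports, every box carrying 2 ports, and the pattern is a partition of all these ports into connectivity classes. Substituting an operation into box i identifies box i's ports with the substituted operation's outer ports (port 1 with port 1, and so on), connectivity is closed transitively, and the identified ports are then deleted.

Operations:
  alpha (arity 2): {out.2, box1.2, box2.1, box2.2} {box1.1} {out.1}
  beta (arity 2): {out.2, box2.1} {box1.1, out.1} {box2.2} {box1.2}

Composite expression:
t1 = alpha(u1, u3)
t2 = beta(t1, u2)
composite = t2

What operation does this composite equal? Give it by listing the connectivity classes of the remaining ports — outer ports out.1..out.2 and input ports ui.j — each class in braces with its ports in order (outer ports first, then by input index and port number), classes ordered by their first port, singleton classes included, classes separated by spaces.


Two ports join when wires chain via beta-identified ports.
after alpha, the pattern on (u1, u3) reads {out.1} {out.2, u1.2, u3.1, u3.2} {u1.1} (out.j = its outer ports)
after beta, the pattern on (u1, u3, u2) reads {out.1} {out.2, u2.1} {u1.1} {u1.2, u3.1, u3.2} {u2.2} (out.j = its outer ports)

{out.1} {out.2, u2.1} {u1.1} {u1.2, u3.1, u3.2} {u2.2}


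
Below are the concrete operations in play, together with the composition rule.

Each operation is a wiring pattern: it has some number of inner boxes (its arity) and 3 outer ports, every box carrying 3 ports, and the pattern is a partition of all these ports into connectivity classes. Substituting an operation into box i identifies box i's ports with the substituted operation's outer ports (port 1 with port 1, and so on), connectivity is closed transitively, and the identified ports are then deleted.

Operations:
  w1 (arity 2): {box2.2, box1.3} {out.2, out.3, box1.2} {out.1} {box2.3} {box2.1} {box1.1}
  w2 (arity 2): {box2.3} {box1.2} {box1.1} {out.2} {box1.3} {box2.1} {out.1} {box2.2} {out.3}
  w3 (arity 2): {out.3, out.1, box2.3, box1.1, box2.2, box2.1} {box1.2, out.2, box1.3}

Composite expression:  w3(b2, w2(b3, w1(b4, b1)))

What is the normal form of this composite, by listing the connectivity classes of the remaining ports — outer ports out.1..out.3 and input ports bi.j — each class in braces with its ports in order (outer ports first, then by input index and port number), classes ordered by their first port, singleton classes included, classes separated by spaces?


Substituting into w3 glues patterns; closure does the rest.
composing w1 on (b4, b1), with out.j its own outer ports: {out.1} {out.2, out.3, b4.2} {b1.1} {b1.2, b4.3} {b1.3} {b4.1}
composing w2 on (b3, b4, b1), with out.j its own outer ports: {out.1} {out.2} {out.3} {b1.1} {b1.2, b4.3} {b1.3} {b3.1} {b3.2} {b3.3} {b4.1} {b4.2}
composing w3 on (b2, b3, b4, b1), with out.j its own outer ports: {out.1, out.3, b2.1} {out.2, b2.2, b2.3} {b1.1} {b1.2, b4.3} {b1.3} {b3.1} {b3.2} {b3.3} {b4.1} {b4.2}

{out.1, out.3, b2.1} {out.2, b2.2, b2.3} {b1.1} {b1.2, b4.3} {b1.3} {b3.1} {b3.2} {b3.3} {b4.1} {b4.2}


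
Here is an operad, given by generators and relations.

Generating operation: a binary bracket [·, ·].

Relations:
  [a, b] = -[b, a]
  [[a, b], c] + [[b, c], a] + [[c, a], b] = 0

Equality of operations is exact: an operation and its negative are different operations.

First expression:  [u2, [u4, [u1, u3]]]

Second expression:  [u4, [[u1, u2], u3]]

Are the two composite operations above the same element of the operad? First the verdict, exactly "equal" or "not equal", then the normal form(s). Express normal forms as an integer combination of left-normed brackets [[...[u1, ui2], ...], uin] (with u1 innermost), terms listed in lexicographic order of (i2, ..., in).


not equal; the first gives [[[u1, u3], u4], u2] and the second -[[[u1, u2], u3], u4]

In normal form, the first expression is [[[u1, u3], u4], u2]
In normal form, the second expression is -[[[u1, u2], u3], u4]
Distinct normal forms: not equal.


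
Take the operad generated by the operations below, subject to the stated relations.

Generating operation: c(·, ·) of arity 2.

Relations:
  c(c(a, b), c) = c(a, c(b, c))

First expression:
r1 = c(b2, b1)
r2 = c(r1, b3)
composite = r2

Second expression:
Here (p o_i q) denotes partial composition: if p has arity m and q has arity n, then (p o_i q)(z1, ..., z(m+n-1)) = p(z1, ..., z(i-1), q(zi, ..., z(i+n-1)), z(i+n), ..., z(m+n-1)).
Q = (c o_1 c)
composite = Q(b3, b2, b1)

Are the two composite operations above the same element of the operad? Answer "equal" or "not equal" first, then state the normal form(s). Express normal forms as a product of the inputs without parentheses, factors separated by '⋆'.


not equal — first b2 ⋆ b1 ⋆ b3, second b3 ⋆ b2 ⋆ b1

The first expression reduces to b2 ⋆ b1 ⋆ b3
The second expression reduces to b3 ⋆ b2 ⋆ b1
The forms do not match — not equal.


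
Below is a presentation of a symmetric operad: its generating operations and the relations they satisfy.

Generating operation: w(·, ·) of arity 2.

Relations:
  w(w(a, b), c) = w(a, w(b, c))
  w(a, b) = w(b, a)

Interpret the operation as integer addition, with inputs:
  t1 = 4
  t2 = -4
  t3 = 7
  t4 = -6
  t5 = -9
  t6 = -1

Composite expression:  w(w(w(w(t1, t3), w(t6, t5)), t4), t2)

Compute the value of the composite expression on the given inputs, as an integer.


-9

w(t1, t3) = 11
w(t6, t5) = -10
w(w(t1, t3), w(t6, t5)) = 1
w(w(w(t1, t3), w(t6, t5)), t4) = -5
w(w(w(w(t1, t3), w(t6, t5)), t4), t2) = -9


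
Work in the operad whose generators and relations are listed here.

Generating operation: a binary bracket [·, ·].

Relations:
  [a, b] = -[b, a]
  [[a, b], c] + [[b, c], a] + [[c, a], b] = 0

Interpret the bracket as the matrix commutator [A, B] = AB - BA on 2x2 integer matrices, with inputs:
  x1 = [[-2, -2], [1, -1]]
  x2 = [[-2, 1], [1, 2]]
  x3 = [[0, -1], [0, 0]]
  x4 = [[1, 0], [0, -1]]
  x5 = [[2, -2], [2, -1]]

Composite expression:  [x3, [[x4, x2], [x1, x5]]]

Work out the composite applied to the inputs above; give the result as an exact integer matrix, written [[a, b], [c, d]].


[x4, x2] = [[0, 2], [-2, 0]]
[x1, x5] = [[-2, 8], [5, 2]]
[[x4, x2], [x1, x5]] = [[26, 8], [8, -26]]
[x3, [[x4, x2], [x1, x5]]] = [[-8, 52], [0, 8]]

[[-8, 52], [0, 8]]


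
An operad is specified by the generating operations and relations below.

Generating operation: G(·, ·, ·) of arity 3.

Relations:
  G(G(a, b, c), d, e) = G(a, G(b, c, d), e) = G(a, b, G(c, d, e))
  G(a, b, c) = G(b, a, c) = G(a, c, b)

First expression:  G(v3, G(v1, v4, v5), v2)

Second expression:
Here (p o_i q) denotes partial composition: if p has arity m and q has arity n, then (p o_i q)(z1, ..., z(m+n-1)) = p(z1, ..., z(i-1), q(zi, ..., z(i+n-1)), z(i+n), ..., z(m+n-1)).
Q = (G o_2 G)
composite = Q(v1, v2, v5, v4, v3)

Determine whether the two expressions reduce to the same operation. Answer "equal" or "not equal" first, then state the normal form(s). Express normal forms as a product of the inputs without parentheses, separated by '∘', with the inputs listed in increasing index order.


equal; the common form is v1 ∘ v2 ∘ v3 ∘ v4 ∘ v5


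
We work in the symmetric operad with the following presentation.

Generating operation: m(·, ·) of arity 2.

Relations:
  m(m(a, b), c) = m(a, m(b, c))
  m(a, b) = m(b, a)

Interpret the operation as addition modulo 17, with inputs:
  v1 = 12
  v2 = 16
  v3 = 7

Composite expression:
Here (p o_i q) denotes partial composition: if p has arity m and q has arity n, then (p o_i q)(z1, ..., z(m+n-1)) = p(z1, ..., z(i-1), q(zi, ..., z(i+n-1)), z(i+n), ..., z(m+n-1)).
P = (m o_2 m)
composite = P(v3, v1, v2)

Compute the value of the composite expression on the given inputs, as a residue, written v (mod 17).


1 (mod 17)

m(v1, v2) = 11
m(v3, m(v1, v2)) = 1


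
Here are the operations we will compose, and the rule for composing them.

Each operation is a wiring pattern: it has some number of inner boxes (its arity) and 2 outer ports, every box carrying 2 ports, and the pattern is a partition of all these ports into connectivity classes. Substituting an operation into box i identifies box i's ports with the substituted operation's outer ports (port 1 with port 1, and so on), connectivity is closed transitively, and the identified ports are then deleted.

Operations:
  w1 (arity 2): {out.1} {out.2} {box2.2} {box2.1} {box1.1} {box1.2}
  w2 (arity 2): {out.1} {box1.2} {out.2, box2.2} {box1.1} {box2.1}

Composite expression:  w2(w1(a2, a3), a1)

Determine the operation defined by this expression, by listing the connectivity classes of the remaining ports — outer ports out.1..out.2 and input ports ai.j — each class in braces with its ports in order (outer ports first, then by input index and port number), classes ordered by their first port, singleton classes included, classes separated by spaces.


After gluing at w2, chains via deleted ports link the a-ports.
through w1, on inputs (a2, a3): {out.1} {out.2} {a2.1} {a2.2} {a3.1} {a3.2} (out.j = stage outer ports)
through w2, on inputs (a2, a3, a1): {out.1} {out.2, a1.2} {a1.1} {a2.1} {a2.2} {a3.1} {a3.2} (out.j = stage outer ports)

{out.1} {out.2, a1.2} {a1.1} {a2.1} {a2.2} {a3.1} {a3.2}


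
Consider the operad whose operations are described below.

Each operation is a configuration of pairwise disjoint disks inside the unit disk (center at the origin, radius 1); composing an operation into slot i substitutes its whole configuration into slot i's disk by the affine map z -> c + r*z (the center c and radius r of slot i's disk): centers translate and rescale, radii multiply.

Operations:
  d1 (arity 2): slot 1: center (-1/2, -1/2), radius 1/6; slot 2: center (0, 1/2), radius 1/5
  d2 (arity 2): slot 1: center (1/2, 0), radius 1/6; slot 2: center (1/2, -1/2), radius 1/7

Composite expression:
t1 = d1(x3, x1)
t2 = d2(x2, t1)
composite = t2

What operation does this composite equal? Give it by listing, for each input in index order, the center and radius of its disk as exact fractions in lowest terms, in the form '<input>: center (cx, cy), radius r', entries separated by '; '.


Nesting under d2 composes maps z -> c + r*z down each x-path.
input x2: applying the 1 nested substitution gives center (1/2, 0), radius 1/6
input x3: applying the 2 nested substitutions gives center (3/7, -4/7), radius 1/42
input x1: applying the 2 nested substitutions gives center (1/2, -3/7), radius 1/35

x1: center (1/2, -3/7), radius 1/35; x2: center (1/2, 0), radius 1/6; x3: center (3/7, -4/7), radius 1/42


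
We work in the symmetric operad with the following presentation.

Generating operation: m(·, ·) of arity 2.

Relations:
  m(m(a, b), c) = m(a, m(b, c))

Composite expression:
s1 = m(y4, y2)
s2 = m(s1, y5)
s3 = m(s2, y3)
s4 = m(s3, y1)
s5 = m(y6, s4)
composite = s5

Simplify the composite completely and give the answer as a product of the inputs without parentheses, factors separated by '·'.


Associativity of m dissolves the nesting; only the y-input order survives.
m(y4, y2) spells out as y4 · y2
m(m(y4, y2), y5) spells out as y4 · y2 · y5
m(m(m(y4, y2), y5), y3) spells out as y4 · y2 · y5 · y3
m(m(m(m(y4, y2), y5), y3), y1) spells out as y4 · y2 · y5 · y3 · y1
m(y6, m(m(m(m(y4, y2), y5), y3), y1)) spells out as y6 · y4 · y2 · y5 · y3 · y1

y6 · y4 · y2 · y5 · y3 · y1


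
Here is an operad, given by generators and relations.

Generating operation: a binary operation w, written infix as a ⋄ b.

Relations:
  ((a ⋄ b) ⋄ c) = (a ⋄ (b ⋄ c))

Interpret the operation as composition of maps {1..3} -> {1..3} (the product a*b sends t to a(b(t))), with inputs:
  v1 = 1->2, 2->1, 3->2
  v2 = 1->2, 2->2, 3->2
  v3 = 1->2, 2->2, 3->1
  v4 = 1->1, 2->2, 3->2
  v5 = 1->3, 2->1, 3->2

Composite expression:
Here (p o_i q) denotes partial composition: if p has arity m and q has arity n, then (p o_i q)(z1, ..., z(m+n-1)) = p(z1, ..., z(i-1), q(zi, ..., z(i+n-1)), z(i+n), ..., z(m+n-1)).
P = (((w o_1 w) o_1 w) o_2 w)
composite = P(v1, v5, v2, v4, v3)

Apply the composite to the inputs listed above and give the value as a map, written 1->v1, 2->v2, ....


(v5 ⋄ v2) = 1->1, 2->1, 3->1
(v1 ⋄ (v5 ⋄ v2)) = 1->2, 2->2, 3->2
((v1 ⋄ (v5 ⋄ v2)) ⋄ v4) = 1->2, 2->2, 3->2
(((v1 ⋄ (v5 ⋄ v2)) ⋄ v4) ⋄ v3) = 1->2, 2->2, 3->2

1->2, 2->2, 3->2


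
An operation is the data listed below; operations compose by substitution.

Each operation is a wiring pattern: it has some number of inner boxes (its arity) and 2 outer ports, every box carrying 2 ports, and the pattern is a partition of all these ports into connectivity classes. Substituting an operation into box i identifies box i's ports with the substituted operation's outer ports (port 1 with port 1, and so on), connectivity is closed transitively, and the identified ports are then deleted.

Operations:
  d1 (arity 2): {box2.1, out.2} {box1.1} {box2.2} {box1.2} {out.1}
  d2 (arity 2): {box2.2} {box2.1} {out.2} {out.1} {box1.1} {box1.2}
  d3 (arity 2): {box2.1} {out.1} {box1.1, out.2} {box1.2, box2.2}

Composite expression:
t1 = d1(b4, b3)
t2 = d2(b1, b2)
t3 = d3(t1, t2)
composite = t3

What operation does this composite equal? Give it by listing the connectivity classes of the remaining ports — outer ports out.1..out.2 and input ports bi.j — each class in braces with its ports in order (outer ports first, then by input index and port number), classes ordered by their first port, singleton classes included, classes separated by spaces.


Treat the ports identified at d3 as solder joints: merge, then drop.
the subtree at d1 composes to {out.1} {out.2, b3.1} {b3.2} {b4.1} {b4.2} on (b4, b3); out.j = own outer ports
the subtree at d2 composes to {out.1} {out.2} {b1.1} {b1.2} {b2.1} {b2.2} on (b1, b2); out.j = own outer ports
the subtree at d3 composes to {out.1} {out.2} {b1.1} {b1.2} {b2.1} {b2.2} {b3.1} {b3.2} {b4.1} {b4.2} on (b4, b3, b1, b2); out.j = own outer ports

{out.1} {out.2} {b1.1} {b1.2} {b2.1} {b2.2} {b3.1} {b3.2} {b4.1} {b4.2}


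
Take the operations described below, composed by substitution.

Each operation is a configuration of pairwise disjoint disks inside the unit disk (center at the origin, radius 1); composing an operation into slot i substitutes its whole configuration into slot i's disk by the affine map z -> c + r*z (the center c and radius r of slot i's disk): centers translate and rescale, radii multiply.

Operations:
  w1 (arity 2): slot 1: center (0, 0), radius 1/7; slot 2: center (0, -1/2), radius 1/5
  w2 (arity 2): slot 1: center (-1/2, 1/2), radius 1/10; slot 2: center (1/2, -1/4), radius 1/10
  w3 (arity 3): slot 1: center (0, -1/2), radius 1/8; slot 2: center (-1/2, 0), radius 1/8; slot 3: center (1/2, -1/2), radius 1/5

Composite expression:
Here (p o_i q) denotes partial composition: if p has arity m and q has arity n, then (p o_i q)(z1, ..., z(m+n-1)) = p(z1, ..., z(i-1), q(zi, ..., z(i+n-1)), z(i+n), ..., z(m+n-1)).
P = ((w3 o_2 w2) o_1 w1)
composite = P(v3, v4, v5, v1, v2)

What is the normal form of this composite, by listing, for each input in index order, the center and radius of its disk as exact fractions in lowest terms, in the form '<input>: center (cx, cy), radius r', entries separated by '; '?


v1: center (-7/16, -1/32), radius 1/80; v2: center (1/2, -1/2), radius 1/5; v3: center (0, -1/2), radius 1/56; v4: center (0, -9/16), radius 1/40; v5: center (-9/16, 1/16), radius 1/80

Nesting under w3 composes maps z -> c + r*z down each v-path.
v3 passes through 2 substitutions, ending at center (0, -1/2), radius 1/56
v4 passes through 2 substitutions, ending at center (0, -9/16), radius 1/40
v5 passes through 2 substitutions, ending at center (-9/16, 1/16), radius 1/80
v1 passes through 2 substitutions, ending at center (-7/16, -1/32), radius 1/80
v2 passes through 1 substitution, ending at center (1/2, -1/2), radius 1/5


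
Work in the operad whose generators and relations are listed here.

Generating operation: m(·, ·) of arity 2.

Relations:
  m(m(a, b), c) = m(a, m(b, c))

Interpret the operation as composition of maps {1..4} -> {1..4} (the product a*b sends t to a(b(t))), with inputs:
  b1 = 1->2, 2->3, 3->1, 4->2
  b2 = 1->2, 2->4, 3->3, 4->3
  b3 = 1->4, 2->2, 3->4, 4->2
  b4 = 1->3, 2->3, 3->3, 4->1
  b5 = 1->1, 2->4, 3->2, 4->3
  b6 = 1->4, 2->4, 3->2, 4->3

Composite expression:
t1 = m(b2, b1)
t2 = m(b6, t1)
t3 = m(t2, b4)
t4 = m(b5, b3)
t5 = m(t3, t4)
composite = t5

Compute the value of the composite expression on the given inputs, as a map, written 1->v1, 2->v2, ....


1->4, 2->3, 3->4, 4->3


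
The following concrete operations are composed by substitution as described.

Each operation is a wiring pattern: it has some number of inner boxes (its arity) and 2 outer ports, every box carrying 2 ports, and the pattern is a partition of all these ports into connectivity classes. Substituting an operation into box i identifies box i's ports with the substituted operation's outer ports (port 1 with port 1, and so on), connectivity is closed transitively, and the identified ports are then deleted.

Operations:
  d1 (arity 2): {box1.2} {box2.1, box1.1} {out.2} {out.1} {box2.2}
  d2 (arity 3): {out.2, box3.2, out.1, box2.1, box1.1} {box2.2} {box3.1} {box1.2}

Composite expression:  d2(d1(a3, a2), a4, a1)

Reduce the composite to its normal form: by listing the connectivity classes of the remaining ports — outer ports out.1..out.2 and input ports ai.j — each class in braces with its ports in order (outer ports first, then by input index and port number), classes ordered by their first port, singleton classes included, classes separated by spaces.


{out.1, out.2, a1.2, a4.1} {a1.1} {a2.1, a3.1} {a2.2} {a3.2} {a4.2}

Substituting into d2 glues patterns; closure does the rest.
after d1, the pattern on (a3, a2) reads {out.1} {out.2} {a2.1, a3.1} {a2.2} {a3.2} (out.j = its outer ports)
after d2, the pattern on (a3, a2, a4, a1) reads {out.1, out.2, a1.2, a4.1} {a1.1} {a2.1, a3.1} {a2.2} {a3.2} {a4.2} (out.j = its outer ports)
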